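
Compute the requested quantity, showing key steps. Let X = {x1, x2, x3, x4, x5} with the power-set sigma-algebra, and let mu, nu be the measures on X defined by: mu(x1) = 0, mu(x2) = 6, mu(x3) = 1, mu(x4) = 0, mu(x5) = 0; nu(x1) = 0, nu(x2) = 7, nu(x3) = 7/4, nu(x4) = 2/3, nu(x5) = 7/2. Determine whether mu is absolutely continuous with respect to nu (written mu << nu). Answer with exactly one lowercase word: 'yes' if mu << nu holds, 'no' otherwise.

mu << nu means: every nu-null measurable set is also mu-null; equivalently, for every atom x, if nu({x}) = 0 then mu({x}) = 0.
Checking each atom:
  x1: nu = 0, mu = 0 -> consistent with mu << nu.
  x2: nu = 7 > 0 -> no constraint.
  x3: nu = 7/4 > 0 -> no constraint.
  x4: nu = 2/3 > 0 -> no constraint.
  x5: nu = 7/2 > 0 -> no constraint.
No atom violates the condition. Therefore mu << nu.

yes


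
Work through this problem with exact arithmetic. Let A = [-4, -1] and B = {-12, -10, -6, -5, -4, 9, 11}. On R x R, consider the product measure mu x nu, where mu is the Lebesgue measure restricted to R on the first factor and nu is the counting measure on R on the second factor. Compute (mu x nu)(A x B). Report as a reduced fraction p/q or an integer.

For a measurable rectangle A x B, the product measure satisfies
  (mu x nu)(A x B) = mu(A) * nu(B).
  mu(A) = 3.
  nu(B) = 7.
  (mu x nu)(A x B) = 3 * 7 = 21.

21


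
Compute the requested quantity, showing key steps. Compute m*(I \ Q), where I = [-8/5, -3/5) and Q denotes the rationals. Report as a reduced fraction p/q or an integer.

The interval I = [-8/5, -3/5) has m(I) = -3/5 - (-8/5) = 1 (endpoints are measure-zero, so open/closed/half-open agree). Write I = (I cap Q) u (I \ Q). The rationals in I are countable, so m*(I cap Q) = 0 (cover each rational by intervals whose total length is arbitrarily small). By countable subadditivity m*(I) <= m*(I cap Q) + m*(I \ Q), hence m*(I \ Q) >= m(I) = 1. The reverse inequality m*(I \ Q) <= m*(I) = 1 is trivial since (I \ Q) is a subset of I. Therefore m*(I \ Q) = 1.

1


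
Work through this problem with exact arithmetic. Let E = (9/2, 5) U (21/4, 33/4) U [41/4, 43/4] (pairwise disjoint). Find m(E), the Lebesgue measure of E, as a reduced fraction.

For pairwise disjoint intervals, m(union_i I_i) = sum_i m(I_i),
and m is invariant under swapping open/closed endpoints (single points have measure 0).
So m(E) = sum_i (b_i - a_i).
  I_1 has length 5 - 9/2 = 1/2.
  I_2 has length 33/4 - 21/4 = 3.
  I_3 has length 43/4 - 41/4 = 1/2.
Summing:
  m(E) = 1/2 + 3 + 1/2 = 4.

4


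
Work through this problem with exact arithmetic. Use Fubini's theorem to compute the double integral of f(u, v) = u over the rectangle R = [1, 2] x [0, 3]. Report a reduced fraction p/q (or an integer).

f(u, v) is a tensor product of a function of u and a function of v, and both factors are bounded continuous (hence Lebesgue integrable) on the rectangle, so Fubini's theorem applies:
  integral_R f d(m x m) = (integral_a1^b1 u du) * (integral_a2^b2 1 dv).
Inner integral in u: integral_{1}^{2} u du = (2^2 - 1^2)/2
  = 3/2.
Inner integral in v: integral_{0}^{3} 1 dv = (3^1 - 0^1)/1
  = 3.
Product: (3/2) * (3) = 9/2.

9/2


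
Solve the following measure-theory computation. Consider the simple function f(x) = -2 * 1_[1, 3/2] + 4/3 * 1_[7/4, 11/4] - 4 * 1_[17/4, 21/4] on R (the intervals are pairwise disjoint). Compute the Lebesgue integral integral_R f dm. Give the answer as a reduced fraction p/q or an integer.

For a simple function f = sum_i c_i * 1_{A_i} with disjoint A_i,
  integral f dm = sum_i c_i * m(A_i).
Lengths of the A_i:
  m(A_1) = 3/2 - 1 = 1/2.
  m(A_2) = 11/4 - 7/4 = 1.
  m(A_3) = 21/4 - 17/4 = 1.
Contributions c_i * m(A_i):
  (-2) * (1/2) = -1.
  (4/3) * (1) = 4/3.
  (-4) * (1) = -4.
Total: -1 + 4/3 - 4 = -11/3.

-11/3


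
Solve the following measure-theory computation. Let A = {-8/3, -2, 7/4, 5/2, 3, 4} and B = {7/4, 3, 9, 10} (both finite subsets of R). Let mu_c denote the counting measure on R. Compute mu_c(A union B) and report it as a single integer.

Counting measure on a finite set equals cardinality. By inclusion-exclusion, |A union B| = |A| + |B| - |A cap B|.
|A| = 6, |B| = 4, |A cap B| = 2.
So mu_c(A union B) = 6 + 4 - 2 = 8.

8


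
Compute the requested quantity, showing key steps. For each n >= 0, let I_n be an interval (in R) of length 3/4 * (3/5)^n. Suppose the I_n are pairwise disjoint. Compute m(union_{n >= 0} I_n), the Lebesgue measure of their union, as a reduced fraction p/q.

By countable additivity of the Lebesgue measure on pairwise disjoint measurable sets,
  m(union_{n >= 0} I_n) = sum_{n >= 0} m(I_n) = sum_{n >= 0} a * r^n,
  with a = 3/4 and r = 3/5.
Since 0 < r = 3/5 < 1, the geometric series converges:
  sum_{n >= 0} a * r^n = a / (1 - r).
  = 3/4 / (1 - 3/5)
  = 3/4 / (2/5)
  = 15/8.

15/8


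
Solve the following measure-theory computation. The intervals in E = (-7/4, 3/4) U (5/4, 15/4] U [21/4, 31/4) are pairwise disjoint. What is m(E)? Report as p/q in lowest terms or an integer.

For pairwise disjoint intervals, m(union_i I_i) = sum_i m(I_i),
and m is invariant under swapping open/closed endpoints (single points have measure 0).
So m(E) = sum_i (b_i - a_i).
  I_1 has length 3/4 - (-7/4) = 5/2.
  I_2 has length 15/4 - 5/4 = 5/2.
  I_3 has length 31/4 - 21/4 = 5/2.
Summing:
  m(E) = 5/2 + 5/2 + 5/2 = 15/2.

15/2


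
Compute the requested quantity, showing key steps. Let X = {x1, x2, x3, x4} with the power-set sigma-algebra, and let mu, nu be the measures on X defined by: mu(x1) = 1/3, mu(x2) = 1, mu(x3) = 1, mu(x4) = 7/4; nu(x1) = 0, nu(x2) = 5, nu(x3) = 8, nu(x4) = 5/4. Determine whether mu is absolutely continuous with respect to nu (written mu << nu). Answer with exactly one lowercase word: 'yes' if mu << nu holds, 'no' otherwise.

mu << nu means: every nu-null measurable set is also mu-null; equivalently, for every atom x, if nu({x}) = 0 then mu({x}) = 0.
Checking each atom:
  x1: nu = 0, mu = 1/3 > 0 -> violates mu << nu.
  x2: nu = 5 > 0 -> no constraint.
  x3: nu = 8 > 0 -> no constraint.
  x4: nu = 5/4 > 0 -> no constraint.
The atom(s) x1 violate the condition (nu = 0 but mu > 0). Therefore mu is NOT absolutely continuous w.r.t. nu.

no


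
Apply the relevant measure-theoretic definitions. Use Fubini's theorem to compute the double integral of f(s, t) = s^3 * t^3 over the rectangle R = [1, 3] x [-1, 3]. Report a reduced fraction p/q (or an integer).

f(s, t) is a tensor product of a function of s and a function of t, and both factors are bounded continuous (hence Lebesgue integrable) on the rectangle, so Fubini's theorem applies:
  integral_R f d(m x m) = (integral_a1^b1 s^3 ds) * (integral_a2^b2 t^3 dt).
Inner integral in s: integral_{1}^{3} s^3 ds = (3^4 - 1^4)/4
  = 20.
Inner integral in t: integral_{-1}^{3} t^3 dt = (3^4 - (-1)^4)/4
  = 20.
Product: (20) * (20) = 400.

400


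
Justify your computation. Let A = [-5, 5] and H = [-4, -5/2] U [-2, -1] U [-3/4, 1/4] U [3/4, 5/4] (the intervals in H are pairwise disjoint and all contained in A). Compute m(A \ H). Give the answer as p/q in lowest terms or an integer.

The ambient interval has length m(A) = 5 - (-5) = 10.
Since the holes are disjoint and sit inside A, by finite additivity
  m(H) = sum_i (b_i - a_i), and m(A \ H) = m(A) - m(H).
Computing the hole measures:
  m(H_1) = -5/2 - (-4) = 3/2.
  m(H_2) = -1 - (-2) = 1.
  m(H_3) = 1/4 - (-3/4) = 1.
  m(H_4) = 5/4 - 3/4 = 1/2.
Summed: m(H) = 3/2 + 1 + 1 + 1/2 = 4.
So m(A \ H) = 10 - 4 = 6.

6


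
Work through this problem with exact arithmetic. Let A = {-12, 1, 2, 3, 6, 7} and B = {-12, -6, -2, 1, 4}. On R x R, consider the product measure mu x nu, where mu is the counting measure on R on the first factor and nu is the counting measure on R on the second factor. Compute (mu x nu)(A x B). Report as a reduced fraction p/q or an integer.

For a measurable rectangle A x B, the product measure satisfies
  (mu x nu)(A x B) = mu(A) * nu(B).
  mu(A) = 6.
  nu(B) = 5.
  (mu x nu)(A x B) = 6 * 5 = 30.

30


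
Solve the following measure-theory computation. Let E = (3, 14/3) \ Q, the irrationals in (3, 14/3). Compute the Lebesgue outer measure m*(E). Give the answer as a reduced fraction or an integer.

The interval I = (3, 14/3) has m(I) = 14/3 - 3 = 5/3 (endpoints are measure-zero, so open/closed/half-open agree). Write I = (I cap Q) u (I \ Q). The rationals in I are countable, so m*(I cap Q) = 0 (cover each rational by intervals whose total length is arbitrarily small). By countable subadditivity m*(I) <= m*(I cap Q) + m*(I \ Q), hence m*(I \ Q) >= m(I) = 5/3. The reverse inequality m*(I \ Q) <= m*(I) = 5/3 is trivial since (I \ Q) is a subset of I. Therefore m*(I \ Q) = 5/3.

5/3


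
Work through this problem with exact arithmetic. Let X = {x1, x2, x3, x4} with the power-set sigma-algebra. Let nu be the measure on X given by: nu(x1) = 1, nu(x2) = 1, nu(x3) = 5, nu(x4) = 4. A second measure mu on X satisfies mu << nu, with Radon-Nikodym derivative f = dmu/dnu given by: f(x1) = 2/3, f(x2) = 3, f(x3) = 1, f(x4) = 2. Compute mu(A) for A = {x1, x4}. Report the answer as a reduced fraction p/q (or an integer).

By the defining property of the Radon-Nikodym derivative, for every measurable set A,
  mu(A) = integral_A f dnu.
Since nu is a discrete measure concentrated on the atoms of X, the integral over A reduces to the sum
  mu(A) = sum_{x in A} f(x) * nu({x}).
Computing each term:
  x1: f(x1) * nu(x1) = 2/3 * 1 = 2/3.
  x4: f(x4) * nu(x4) = 2 * 4 = 8.
Summing: mu(A) = 2/3 + 8 = 26/3.

26/3


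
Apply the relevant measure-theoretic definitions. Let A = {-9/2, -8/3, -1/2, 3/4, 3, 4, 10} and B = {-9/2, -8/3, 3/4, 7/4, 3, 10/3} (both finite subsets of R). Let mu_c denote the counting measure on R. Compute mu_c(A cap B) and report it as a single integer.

Counting measure on a finite set equals cardinality. mu_c(A cap B) = |A cap B| (elements appearing in both).
Enumerating the elements of A that also lie in B gives 4 element(s).
So mu_c(A cap B) = 4.

4


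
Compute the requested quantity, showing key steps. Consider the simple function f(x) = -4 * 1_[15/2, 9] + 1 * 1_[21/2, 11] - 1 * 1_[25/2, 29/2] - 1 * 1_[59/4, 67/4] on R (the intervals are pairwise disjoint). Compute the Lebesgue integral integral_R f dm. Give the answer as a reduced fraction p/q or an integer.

For a simple function f = sum_i c_i * 1_{A_i} with disjoint A_i,
  integral f dm = sum_i c_i * m(A_i).
Lengths of the A_i:
  m(A_1) = 9 - 15/2 = 3/2.
  m(A_2) = 11 - 21/2 = 1/2.
  m(A_3) = 29/2 - 25/2 = 2.
  m(A_4) = 67/4 - 59/4 = 2.
Contributions c_i * m(A_i):
  (-4) * (3/2) = -6.
  (1) * (1/2) = 1/2.
  (-1) * (2) = -2.
  (-1) * (2) = -2.
Total: -6 + 1/2 - 2 - 2 = -19/2.

-19/2


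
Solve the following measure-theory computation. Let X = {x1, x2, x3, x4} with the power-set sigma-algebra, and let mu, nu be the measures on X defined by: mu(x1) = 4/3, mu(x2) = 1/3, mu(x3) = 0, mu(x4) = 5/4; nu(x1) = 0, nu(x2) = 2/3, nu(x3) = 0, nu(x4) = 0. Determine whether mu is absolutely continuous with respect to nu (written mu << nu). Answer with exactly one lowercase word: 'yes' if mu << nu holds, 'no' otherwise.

mu << nu means: every nu-null measurable set is also mu-null; equivalently, for every atom x, if nu({x}) = 0 then mu({x}) = 0.
Checking each atom:
  x1: nu = 0, mu = 4/3 > 0 -> violates mu << nu.
  x2: nu = 2/3 > 0 -> no constraint.
  x3: nu = 0, mu = 0 -> consistent with mu << nu.
  x4: nu = 0, mu = 5/4 > 0 -> violates mu << nu.
The atom(s) x1, x4 violate the condition (nu = 0 but mu > 0). Therefore mu is NOT absolutely continuous w.r.t. nu.

no


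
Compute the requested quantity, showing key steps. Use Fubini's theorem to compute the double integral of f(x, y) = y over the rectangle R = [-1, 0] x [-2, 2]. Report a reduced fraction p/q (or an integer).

f(x, y) is a tensor product of a function of x and a function of y, and both factors are bounded continuous (hence Lebesgue integrable) on the rectangle, so Fubini's theorem applies:
  integral_R f d(m x m) = (integral_a1^b1 1 dx) * (integral_a2^b2 y dy).
Inner integral in x: integral_{-1}^{0} 1 dx = (0^1 - (-1)^1)/1
  = 1.
Inner integral in y: integral_{-2}^{2} y dy = (2^2 - (-2)^2)/2
  = 0.
Product: (1) * (0) = 0.

0


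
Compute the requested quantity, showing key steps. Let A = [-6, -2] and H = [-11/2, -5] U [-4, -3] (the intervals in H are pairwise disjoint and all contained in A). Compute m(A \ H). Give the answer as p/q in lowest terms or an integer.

The ambient interval has length m(A) = -2 - (-6) = 4.
Since the holes are disjoint and sit inside A, by finite additivity
  m(H) = sum_i (b_i - a_i), and m(A \ H) = m(A) - m(H).
Computing the hole measures:
  m(H_1) = -5 - (-11/2) = 1/2.
  m(H_2) = -3 - (-4) = 1.
Summed: m(H) = 1/2 + 1 = 3/2.
So m(A \ H) = 4 - 3/2 = 5/2.

5/2


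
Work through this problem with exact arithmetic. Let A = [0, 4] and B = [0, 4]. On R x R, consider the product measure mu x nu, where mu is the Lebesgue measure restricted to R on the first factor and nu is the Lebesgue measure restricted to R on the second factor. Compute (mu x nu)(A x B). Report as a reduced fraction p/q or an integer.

For a measurable rectangle A x B, the product measure satisfies
  (mu x nu)(A x B) = mu(A) * nu(B).
  mu(A) = 4.
  nu(B) = 4.
  (mu x nu)(A x B) = 4 * 4 = 16.

16


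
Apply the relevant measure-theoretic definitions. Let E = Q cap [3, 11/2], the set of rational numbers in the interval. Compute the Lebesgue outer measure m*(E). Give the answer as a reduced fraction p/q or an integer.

Q cap [3, 11/2] is countable; list its elements as q_1, q_2, ... . Fix eps > 0 and cover the k-th point by an interval of length eps * 2^(-k). The cover has total length eps * sum_{k>=1} 2^(-k) = eps, so by definition of outer measure m*(Q cap [3, 11/2]) <= eps. Since eps was arbitrary and m* >= 0, the outer measure is 0.

0


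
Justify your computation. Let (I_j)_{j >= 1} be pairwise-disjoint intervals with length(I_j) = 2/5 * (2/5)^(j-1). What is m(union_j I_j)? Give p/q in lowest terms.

By countable additivity of the Lebesgue measure on pairwise disjoint measurable sets,
  m(union_{j >= 1} I_j) = sum_{j >= 1} m(I_j) = sum_{j >= 1} a * r^(j-1),
  with a = 2/5 and r = 2/5.
Since 0 < r = 2/5 < 1, the geometric series converges:
  sum_{j >= 1} a * r^(j-1) = a / (1 - r).
  = 2/5 / (1 - 2/5)
  = 2/5 / (3/5)
  = 2/3.

2/3


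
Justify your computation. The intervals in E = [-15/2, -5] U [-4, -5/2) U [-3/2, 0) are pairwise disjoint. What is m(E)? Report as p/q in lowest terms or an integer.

For pairwise disjoint intervals, m(union_i I_i) = sum_i m(I_i),
and m is invariant under swapping open/closed endpoints (single points have measure 0).
So m(E) = sum_i (b_i - a_i).
  I_1 has length -5 - (-15/2) = 5/2.
  I_2 has length -5/2 - (-4) = 3/2.
  I_3 has length 0 - (-3/2) = 3/2.
Summing:
  m(E) = 5/2 + 3/2 + 3/2 = 11/2.

11/2


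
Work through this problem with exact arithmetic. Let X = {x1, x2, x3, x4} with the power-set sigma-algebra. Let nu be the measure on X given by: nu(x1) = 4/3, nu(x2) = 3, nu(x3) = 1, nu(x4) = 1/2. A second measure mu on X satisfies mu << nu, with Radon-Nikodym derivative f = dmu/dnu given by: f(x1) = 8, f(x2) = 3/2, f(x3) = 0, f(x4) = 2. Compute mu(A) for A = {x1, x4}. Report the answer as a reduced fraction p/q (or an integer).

By the defining property of the Radon-Nikodym derivative, for every measurable set A,
  mu(A) = integral_A f dnu.
Since nu is a discrete measure concentrated on the atoms of X, the integral over A reduces to the sum
  mu(A) = sum_{x in A} f(x) * nu({x}).
Computing each term:
  x1: f(x1) * nu(x1) = 8 * 4/3 = 32/3.
  x4: f(x4) * nu(x4) = 2 * 1/2 = 1.
Summing: mu(A) = 32/3 + 1 = 35/3.

35/3


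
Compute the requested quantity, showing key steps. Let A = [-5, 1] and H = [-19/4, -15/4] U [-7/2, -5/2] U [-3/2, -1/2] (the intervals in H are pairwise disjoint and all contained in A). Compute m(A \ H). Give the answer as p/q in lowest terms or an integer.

The ambient interval has length m(A) = 1 - (-5) = 6.
Since the holes are disjoint and sit inside A, by finite additivity
  m(H) = sum_i (b_i - a_i), and m(A \ H) = m(A) - m(H).
Computing the hole measures:
  m(H_1) = -15/4 - (-19/4) = 1.
  m(H_2) = -5/2 - (-7/2) = 1.
  m(H_3) = -1/2 - (-3/2) = 1.
Summed: m(H) = 1 + 1 + 1 = 3.
So m(A \ H) = 6 - 3 = 3.

3


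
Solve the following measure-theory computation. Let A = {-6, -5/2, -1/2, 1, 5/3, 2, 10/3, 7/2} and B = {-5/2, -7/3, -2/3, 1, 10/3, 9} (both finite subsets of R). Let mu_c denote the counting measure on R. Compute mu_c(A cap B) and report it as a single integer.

Counting measure on a finite set equals cardinality. mu_c(A cap B) = |A cap B| (elements appearing in both).
Enumerating the elements of A that also lie in B gives 3 element(s).
So mu_c(A cap B) = 3.

3


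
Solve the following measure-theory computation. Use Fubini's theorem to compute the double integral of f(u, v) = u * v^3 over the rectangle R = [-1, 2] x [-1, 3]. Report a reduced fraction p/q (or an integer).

f(u, v) is a tensor product of a function of u and a function of v, and both factors are bounded continuous (hence Lebesgue integrable) on the rectangle, so Fubini's theorem applies:
  integral_R f d(m x m) = (integral_a1^b1 u du) * (integral_a2^b2 v^3 dv).
Inner integral in u: integral_{-1}^{2} u du = (2^2 - (-1)^2)/2
  = 3/2.
Inner integral in v: integral_{-1}^{3} v^3 dv = (3^4 - (-1)^4)/4
  = 20.
Product: (3/2) * (20) = 30.

30


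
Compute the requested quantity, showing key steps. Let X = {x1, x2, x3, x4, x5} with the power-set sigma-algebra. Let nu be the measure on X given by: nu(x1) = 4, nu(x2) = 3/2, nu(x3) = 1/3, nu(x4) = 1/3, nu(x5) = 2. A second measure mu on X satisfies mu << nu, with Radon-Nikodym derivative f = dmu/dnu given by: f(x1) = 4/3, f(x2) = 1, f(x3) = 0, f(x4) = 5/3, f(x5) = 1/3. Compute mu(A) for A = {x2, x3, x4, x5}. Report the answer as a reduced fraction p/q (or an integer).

By the defining property of the Radon-Nikodym derivative, for every measurable set A,
  mu(A) = integral_A f dnu.
Since nu is a discrete measure concentrated on the atoms of X, the integral over A reduces to the sum
  mu(A) = sum_{x in A} f(x) * nu({x}).
Computing each term:
  x2: f(x2) * nu(x2) = 1 * 3/2 = 3/2.
  x3: f(x3) * nu(x3) = 0 * 1/3 = 0.
  x4: f(x4) * nu(x4) = 5/3 * 1/3 = 5/9.
  x5: f(x5) * nu(x5) = 1/3 * 2 = 2/3.
Summing: mu(A) = 3/2 + 0 + 5/9 + 2/3 = 49/18.

49/18


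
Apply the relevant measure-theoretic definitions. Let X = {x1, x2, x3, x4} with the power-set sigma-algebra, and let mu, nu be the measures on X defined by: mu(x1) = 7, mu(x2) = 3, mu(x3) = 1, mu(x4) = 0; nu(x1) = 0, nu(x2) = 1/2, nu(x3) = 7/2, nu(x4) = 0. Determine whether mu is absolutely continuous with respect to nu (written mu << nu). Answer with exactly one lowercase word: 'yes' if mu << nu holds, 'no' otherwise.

mu << nu means: every nu-null measurable set is also mu-null; equivalently, for every atom x, if nu({x}) = 0 then mu({x}) = 0.
Checking each atom:
  x1: nu = 0, mu = 7 > 0 -> violates mu << nu.
  x2: nu = 1/2 > 0 -> no constraint.
  x3: nu = 7/2 > 0 -> no constraint.
  x4: nu = 0, mu = 0 -> consistent with mu << nu.
The atom(s) x1 violate the condition (nu = 0 but mu > 0). Therefore mu is NOT absolutely continuous w.r.t. nu.

no


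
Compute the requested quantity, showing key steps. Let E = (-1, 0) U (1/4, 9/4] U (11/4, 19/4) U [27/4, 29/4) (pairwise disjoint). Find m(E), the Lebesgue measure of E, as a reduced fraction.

For pairwise disjoint intervals, m(union_i I_i) = sum_i m(I_i),
and m is invariant under swapping open/closed endpoints (single points have measure 0).
So m(E) = sum_i (b_i - a_i).
  I_1 has length 0 - (-1) = 1.
  I_2 has length 9/4 - 1/4 = 2.
  I_3 has length 19/4 - 11/4 = 2.
  I_4 has length 29/4 - 27/4 = 1/2.
Summing:
  m(E) = 1 + 2 + 2 + 1/2 = 11/2.

11/2


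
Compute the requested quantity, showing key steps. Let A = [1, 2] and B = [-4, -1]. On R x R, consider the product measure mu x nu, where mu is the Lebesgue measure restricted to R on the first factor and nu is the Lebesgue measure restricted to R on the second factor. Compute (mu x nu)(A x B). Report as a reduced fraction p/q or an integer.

For a measurable rectangle A x B, the product measure satisfies
  (mu x nu)(A x B) = mu(A) * nu(B).
  mu(A) = 1.
  nu(B) = 3.
  (mu x nu)(A x B) = 1 * 3 = 3.

3


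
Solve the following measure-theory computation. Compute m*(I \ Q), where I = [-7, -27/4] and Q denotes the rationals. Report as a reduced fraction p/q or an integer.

The interval I = [-7, -27/4] has m(I) = -27/4 - (-7) = 1/4 (endpoints are measure-zero, so open/closed/half-open agree). Write I = (I cap Q) u (I \ Q). The rationals in I are countable, so m*(I cap Q) = 0 (cover each rational by intervals whose total length is arbitrarily small). By countable subadditivity m*(I) <= m*(I cap Q) + m*(I \ Q), hence m*(I \ Q) >= m(I) = 1/4. The reverse inequality m*(I \ Q) <= m*(I) = 1/4 is trivial since (I \ Q) is a subset of I. Therefore m*(I \ Q) = 1/4.

1/4


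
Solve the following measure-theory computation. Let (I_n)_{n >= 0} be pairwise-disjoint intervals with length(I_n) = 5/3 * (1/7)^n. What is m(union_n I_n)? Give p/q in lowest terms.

By countable additivity of the Lebesgue measure on pairwise disjoint measurable sets,
  m(union_{n >= 0} I_n) = sum_{n >= 0} m(I_n) = sum_{n >= 0} a * r^n,
  with a = 5/3 and r = 1/7.
Since 0 < r = 1/7 < 1, the geometric series converges:
  sum_{n >= 0} a * r^n = a / (1 - r).
  = 5/3 / (1 - 1/7)
  = 5/3 / (6/7)
  = 35/18.

35/18


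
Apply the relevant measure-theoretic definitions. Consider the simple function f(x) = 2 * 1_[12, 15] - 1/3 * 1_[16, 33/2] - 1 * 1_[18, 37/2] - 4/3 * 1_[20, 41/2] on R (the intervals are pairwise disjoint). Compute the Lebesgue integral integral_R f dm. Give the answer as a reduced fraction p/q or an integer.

For a simple function f = sum_i c_i * 1_{A_i} with disjoint A_i,
  integral f dm = sum_i c_i * m(A_i).
Lengths of the A_i:
  m(A_1) = 15 - 12 = 3.
  m(A_2) = 33/2 - 16 = 1/2.
  m(A_3) = 37/2 - 18 = 1/2.
  m(A_4) = 41/2 - 20 = 1/2.
Contributions c_i * m(A_i):
  (2) * (3) = 6.
  (-1/3) * (1/2) = -1/6.
  (-1) * (1/2) = -1/2.
  (-4/3) * (1/2) = -2/3.
Total: 6 - 1/6 - 1/2 - 2/3 = 14/3.

14/3


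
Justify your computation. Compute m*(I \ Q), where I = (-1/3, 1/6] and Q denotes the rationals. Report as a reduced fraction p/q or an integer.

The interval I = (-1/3, 1/6] has m(I) = 1/6 - (-1/3) = 1/2 (endpoints are measure-zero, so open/closed/half-open agree). Write I = (I cap Q) u (I \ Q). The rationals in I are countable, so m*(I cap Q) = 0 (cover each rational by intervals whose total length is arbitrarily small). By countable subadditivity m*(I) <= m*(I cap Q) + m*(I \ Q), hence m*(I \ Q) >= m(I) = 1/2. The reverse inequality m*(I \ Q) <= m*(I) = 1/2 is trivial since (I \ Q) is a subset of I. Therefore m*(I \ Q) = 1/2.

1/2


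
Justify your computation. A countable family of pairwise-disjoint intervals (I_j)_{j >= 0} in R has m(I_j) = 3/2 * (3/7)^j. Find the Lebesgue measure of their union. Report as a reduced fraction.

By countable additivity of the Lebesgue measure on pairwise disjoint measurable sets,
  m(union_{j >= 0} I_j) = sum_{j >= 0} m(I_j) = sum_{j >= 0} a * r^j,
  with a = 3/2 and r = 3/7.
Since 0 < r = 3/7 < 1, the geometric series converges:
  sum_{j >= 0} a * r^j = a / (1 - r).
  = 3/2 / (1 - 3/7)
  = 3/2 / (4/7)
  = 21/8.

21/8


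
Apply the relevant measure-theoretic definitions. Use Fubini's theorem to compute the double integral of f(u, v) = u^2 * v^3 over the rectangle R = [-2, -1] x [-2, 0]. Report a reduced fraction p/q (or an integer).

f(u, v) is a tensor product of a function of u and a function of v, and both factors are bounded continuous (hence Lebesgue integrable) on the rectangle, so Fubini's theorem applies:
  integral_R f d(m x m) = (integral_a1^b1 u^2 du) * (integral_a2^b2 v^3 dv).
Inner integral in u: integral_{-2}^{-1} u^2 du = ((-1)^3 - (-2)^3)/3
  = 7/3.
Inner integral in v: integral_{-2}^{0} v^3 dv = (0^4 - (-2)^4)/4
  = -4.
Product: (7/3) * (-4) = -28/3.

-28/3


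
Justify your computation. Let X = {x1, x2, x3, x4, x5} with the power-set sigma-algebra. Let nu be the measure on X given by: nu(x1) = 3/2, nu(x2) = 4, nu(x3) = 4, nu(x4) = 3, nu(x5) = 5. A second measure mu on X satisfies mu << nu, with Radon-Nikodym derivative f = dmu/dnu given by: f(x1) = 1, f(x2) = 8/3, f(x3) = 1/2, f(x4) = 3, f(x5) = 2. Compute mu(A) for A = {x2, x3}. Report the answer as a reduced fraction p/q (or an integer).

By the defining property of the Radon-Nikodym derivative, for every measurable set A,
  mu(A) = integral_A f dnu.
Since nu is a discrete measure concentrated on the atoms of X, the integral over A reduces to the sum
  mu(A) = sum_{x in A} f(x) * nu({x}).
Computing each term:
  x2: f(x2) * nu(x2) = 8/3 * 4 = 32/3.
  x3: f(x3) * nu(x3) = 1/2 * 4 = 2.
Summing: mu(A) = 32/3 + 2 = 38/3.

38/3


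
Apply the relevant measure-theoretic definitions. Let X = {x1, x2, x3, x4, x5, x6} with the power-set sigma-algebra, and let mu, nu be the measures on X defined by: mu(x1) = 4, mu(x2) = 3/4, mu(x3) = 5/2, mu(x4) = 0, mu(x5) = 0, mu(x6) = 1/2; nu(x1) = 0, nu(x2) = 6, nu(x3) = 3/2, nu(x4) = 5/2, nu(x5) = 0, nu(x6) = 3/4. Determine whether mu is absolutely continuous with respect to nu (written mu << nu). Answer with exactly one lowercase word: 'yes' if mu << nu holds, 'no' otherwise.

mu << nu means: every nu-null measurable set is also mu-null; equivalently, for every atom x, if nu({x}) = 0 then mu({x}) = 0.
Checking each atom:
  x1: nu = 0, mu = 4 > 0 -> violates mu << nu.
  x2: nu = 6 > 0 -> no constraint.
  x3: nu = 3/2 > 0 -> no constraint.
  x4: nu = 5/2 > 0 -> no constraint.
  x5: nu = 0, mu = 0 -> consistent with mu << nu.
  x6: nu = 3/4 > 0 -> no constraint.
The atom(s) x1 violate the condition (nu = 0 but mu > 0). Therefore mu is NOT absolutely continuous w.r.t. nu.

no


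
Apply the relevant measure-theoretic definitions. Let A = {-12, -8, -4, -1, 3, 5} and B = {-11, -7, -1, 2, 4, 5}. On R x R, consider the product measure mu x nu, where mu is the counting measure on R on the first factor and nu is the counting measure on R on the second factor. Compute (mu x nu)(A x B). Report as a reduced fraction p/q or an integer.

For a measurable rectangle A x B, the product measure satisfies
  (mu x nu)(A x B) = mu(A) * nu(B).
  mu(A) = 6.
  nu(B) = 6.
  (mu x nu)(A x B) = 6 * 6 = 36.

36


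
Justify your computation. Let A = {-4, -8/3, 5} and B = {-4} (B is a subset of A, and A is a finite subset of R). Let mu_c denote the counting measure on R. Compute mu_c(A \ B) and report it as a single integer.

Counting measure assigns mu_c(E) = |E| (number of elements) when E is finite. For B subset A, A \ B is the set of elements of A not in B, so |A \ B| = |A| - |B|.
|A| = 3, |B| = 1, so mu_c(A \ B) = 3 - 1 = 2.

2


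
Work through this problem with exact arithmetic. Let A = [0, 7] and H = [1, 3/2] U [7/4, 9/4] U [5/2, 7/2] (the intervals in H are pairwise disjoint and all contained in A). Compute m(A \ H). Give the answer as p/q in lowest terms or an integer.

The ambient interval has length m(A) = 7 - 0 = 7.
Since the holes are disjoint and sit inside A, by finite additivity
  m(H) = sum_i (b_i - a_i), and m(A \ H) = m(A) - m(H).
Computing the hole measures:
  m(H_1) = 3/2 - 1 = 1/2.
  m(H_2) = 9/4 - 7/4 = 1/2.
  m(H_3) = 7/2 - 5/2 = 1.
Summed: m(H) = 1/2 + 1/2 + 1 = 2.
So m(A \ H) = 7 - 2 = 5.

5


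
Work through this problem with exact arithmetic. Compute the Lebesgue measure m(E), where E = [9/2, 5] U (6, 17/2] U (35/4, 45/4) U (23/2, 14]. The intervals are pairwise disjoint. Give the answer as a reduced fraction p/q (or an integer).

For pairwise disjoint intervals, m(union_i I_i) = sum_i m(I_i),
and m is invariant under swapping open/closed endpoints (single points have measure 0).
So m(E) = sum_i (b_i - a_i).
  I_1 has length 5 - 9/2 = 1/2.
  I_2 has length 17/2 - 6 = 5/2.
  I_3 has length 45/4 - 35/4 = 5/2.
  I_4 has length 14 - 23/2 = 5/2.
Summing:
  m(E) = 1/2 + 5/2 + 5/2 + 5/2 = 8.

8


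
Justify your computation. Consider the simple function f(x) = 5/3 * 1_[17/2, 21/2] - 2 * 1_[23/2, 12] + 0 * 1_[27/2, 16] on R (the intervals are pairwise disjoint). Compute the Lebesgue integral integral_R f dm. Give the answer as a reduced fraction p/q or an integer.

For a simple function f = sum_i c_i * 1_{A_i} with disjoint A_i,
  integral f dm = sum_i c_i * m(A_i).
Lengths of the A_i:
  m(A_1) = 21/2 - 17/2 = 2.
  m(A_2) = 12 - 23/2 = 1/2.
  m(A_3) = 16 - 27/2 = 5/2.
Contributions c_i * m(A_i):
  (5/3) * (2) = 10/3.
  (-2) * (1/2) = -1.
  (0) * (5/2) = 0.
Total: 10/3 - 1 + 0 = 7/3.

7/3


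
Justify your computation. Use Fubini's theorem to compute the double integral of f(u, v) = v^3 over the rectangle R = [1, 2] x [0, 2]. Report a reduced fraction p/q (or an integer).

f(u, v) is a tensor product of a function of u and a function of v, and both factors are bounded continuous (hence Lebesgue integrable) on the rectangle, so Fubini's theorem applies:
  integral_R f d(m x m) = (integral_a1^b1 1 du) * (integral_a2^b2 v^3 dv).
Inner integral in u: integral_{1}^{2} 1 du = (2^1 - 1^1)/1
  = 1.
Inner integral in v: integral_{0}^{2} v^3 dv = (2^4 - 0^4)/4
  = 4.
Product: (1) * (4) = 4.

4


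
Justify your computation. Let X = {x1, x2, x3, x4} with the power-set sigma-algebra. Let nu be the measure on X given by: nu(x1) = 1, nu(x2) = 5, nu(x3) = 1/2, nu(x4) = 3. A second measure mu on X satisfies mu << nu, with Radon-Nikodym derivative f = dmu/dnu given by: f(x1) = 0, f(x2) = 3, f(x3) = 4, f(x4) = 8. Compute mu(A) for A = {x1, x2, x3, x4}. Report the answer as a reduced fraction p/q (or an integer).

By the defining property of the Radon-Nikodym derivative, for every measurable set A,
  mu(A) = integral_A f dnu.
Since nu is a discrete measure concentrated on the atoms of X, the integral over A reduces to the sum
  mu(A) = sum_{x in A} f(x) * nu({x}).
Computing each term:
  x1: f(x1) * nu(x1) = 0 * 1 = 0.
  x2: f(x2) * nu(x2) = 3 * 5 = 15.
  x3: f(x3) * nu(x3) = 4 * 1/2 = 2.
  x4: f(x4) * nu(x4) = 8 * 3 = 24.
Summing: mu(A) = 0 + 15 + 2 + 24 = 41.

41


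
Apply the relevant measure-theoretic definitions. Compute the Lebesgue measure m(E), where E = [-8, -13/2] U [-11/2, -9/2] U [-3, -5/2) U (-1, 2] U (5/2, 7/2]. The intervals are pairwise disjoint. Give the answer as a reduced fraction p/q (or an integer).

For pairwise disjoint intervals, m(union_i I_i) = sum_i m(I_i),
and m is invariant under swapping open/closed endpoints (single points have measure 0).
So m(E) = sum_i (b_i - a_i).
  I_1 has length -13/2 - (-8) = 3/2.
  I_2 has length -9/2 - (-11/2) = 1.
  I_3 has length -5/2 - (-3) = 1/2.
  I_4 has length 2 - (-1) = 3.
  I_5 has length 7/2 - 5/2 = 1.
Summing:
  m(E) = 3/2 + 1 + 1/2 + 3 + 1 = 7.

7


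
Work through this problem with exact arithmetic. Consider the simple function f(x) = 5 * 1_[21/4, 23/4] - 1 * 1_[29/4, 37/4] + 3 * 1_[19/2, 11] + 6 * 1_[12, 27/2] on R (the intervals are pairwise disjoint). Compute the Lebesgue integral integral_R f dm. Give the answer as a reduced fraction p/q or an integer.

For a simple function f = sum_i c_i * 1_{A_i} with disjoint A_i,
  integral f dm = sum_i c_i * m(A_i).
Lengths of the A_i:
  m(A_1) = 23/4 - 21/4 = 1/2.
  m(A_2) = 37/4 - 29/4 = 2.
  m(A_3) = 11 - 19/2 = 3/2.
  m(A_4) = 27/2 - 12 = 3/2.
Contributions c_i * m(A_i):
  (5) * (1/2) = 5/2.
  (-1) * (2) = -2.
  (3) * (3/2) = 9/2.
  (6) * (3/2) = 9.
Total: 5/2 - 2 + 9/2 + 9 = 14.

14


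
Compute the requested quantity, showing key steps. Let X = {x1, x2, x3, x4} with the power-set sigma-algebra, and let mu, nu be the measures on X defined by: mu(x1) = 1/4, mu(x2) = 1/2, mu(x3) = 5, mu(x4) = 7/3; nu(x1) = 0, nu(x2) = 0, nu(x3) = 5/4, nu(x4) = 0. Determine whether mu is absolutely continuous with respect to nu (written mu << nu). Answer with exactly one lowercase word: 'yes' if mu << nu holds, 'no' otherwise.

mu << nu means: every nu-null measurable set is also mu-null; equivalently, for every atom x, if nu({x}) = 0 then mu({x}) = 0.
Checking each atom:
  x1: nu = 0, mu = 1/4 > 0 -> violates mu << nu.
  x2: nu = 0, mu = 1/2 > 0 -> violates mu << nu.
  x3: nu = 5/4 > 0 -> no constraint.
  x4: nu = 0, mu = 7/3 > 0 -> violates mu << nu.
The atom(s) x1, x2, x4 violate the condition (nu = 0 but mu > 0). Therefore mu is NOT absolutely continuous w.r.t. nu.

no


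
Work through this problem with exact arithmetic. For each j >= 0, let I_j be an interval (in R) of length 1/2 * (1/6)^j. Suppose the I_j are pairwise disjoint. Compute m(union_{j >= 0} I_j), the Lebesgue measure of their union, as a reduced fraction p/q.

By countable additivity of the Lebesgue measure on pairwise disjoint measurable sets,
  m(union_{j >= 0} I_j) = sum_{j >= 0} m(I_j) = sum_{j >= 0} a * r^j,
  with a = 1/2 and r = 1/6.
Since 0 < r = 1/6 < 1, the geometric series converges:
  sum_{j >= 0} a * r^j = a / (1 - r).
  = 1/2 / (1 - 1/6)
  = 1/2 / (5/6)
  = 3/5.

3/5


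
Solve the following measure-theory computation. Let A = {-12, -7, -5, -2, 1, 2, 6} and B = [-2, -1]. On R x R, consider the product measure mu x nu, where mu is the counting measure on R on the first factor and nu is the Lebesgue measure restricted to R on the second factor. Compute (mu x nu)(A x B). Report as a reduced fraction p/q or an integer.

For a measurable rectangle A x B, the product measure satisfies
  (mu x nu)(A x B) = mu(A) * nu(B).
  mu(A) = 7.
  nu(B) = 1.
  (mu x nu)(A x B) = 7 * 1 = 7.

7


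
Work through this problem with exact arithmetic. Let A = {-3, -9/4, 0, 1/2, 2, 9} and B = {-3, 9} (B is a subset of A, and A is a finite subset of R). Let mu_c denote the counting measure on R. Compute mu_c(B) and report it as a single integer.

Counting measure assigns mu_c(E) = |E| (number of elements) when E is finite.
B has 2 element(s), so mu_c(B) = 2.

2


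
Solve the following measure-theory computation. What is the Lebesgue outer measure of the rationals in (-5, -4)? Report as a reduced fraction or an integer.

Q cap (-5, -4) is countable; list its elements as q_1, q_2, ... . Fix eps > 0 and cover the k-th point by an interval of length eps * 2^(-k). The cover has total length eps * sum_{k>=1} 2^(-k) = eps, so by definition of outer measure m*(Q cap (-5, -4)) <= eps. Since eps was arbitrary and m* >= 0, the outer measure is 0.

0


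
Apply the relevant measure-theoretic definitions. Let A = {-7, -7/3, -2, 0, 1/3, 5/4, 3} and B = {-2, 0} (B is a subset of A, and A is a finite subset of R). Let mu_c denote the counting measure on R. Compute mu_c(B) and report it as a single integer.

Counting measure assigns mu_c(E) = |E| (number of elements) when E is finite.
B has 2 element(s), so mu_c(B) = 2.

2


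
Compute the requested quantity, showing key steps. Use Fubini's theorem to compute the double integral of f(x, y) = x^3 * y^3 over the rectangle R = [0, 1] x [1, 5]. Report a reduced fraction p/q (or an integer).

f(x, y) is a tensor product of a function of x and a function of y, and both factors are bounded continuous (hence Lebesgue integrable) on the rectangle, so Fubini's theorem applies:
  integral_R f d(m x m) = (integral_a1^b1 x^3 dx) * (integral_a2^b2 y^3 dy).
Inner integral in x: integral_{0}^{1} x^3 dx = (1^4 - 0^4)/4
  = 1/4.
Inner integral in y: integral_{1}^{5} y^3 dy = (5^4 - 1^4)/4
  = 156.
Product: (1/4) * (156) = 39.

39


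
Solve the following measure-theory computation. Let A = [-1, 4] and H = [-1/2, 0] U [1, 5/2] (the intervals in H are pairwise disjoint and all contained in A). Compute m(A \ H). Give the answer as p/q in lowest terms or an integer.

The ambient interval has length m(A) = 4 - (-1) = 5.
Since the holes are disjoint and sit inside A, by finite additivity
  m(H) = sum_i (b_i - a_i), and m(A \ H) = m(A) - m(H).
Computing the hole measures:
  m(H_1) = 0 - (-1/2) = 1/2.
  m(H_2) = 5/2 - 1 = 3/2.
Summed: m(H) = 1/2 + 3/2 = 2.
So m(A \ H) = 5 - 2 = 3.

3


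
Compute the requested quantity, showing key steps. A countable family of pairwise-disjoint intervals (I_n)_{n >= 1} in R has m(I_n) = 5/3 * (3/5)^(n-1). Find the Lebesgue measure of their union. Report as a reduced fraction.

By countable additivity of the Lebesgue measure on pairwise disjoint measurable sets,
  m(union_{n >= 1} I_n) = sum_{n >= 1} m(I_n) = sum_{n >= 1} a * r^(n-1),
  with a = 5/3 and r = 3/5.
Since 0 < r = 3/5 < 1, the geometric series converges:
  sum_{n >= 1} a * r^(n-1) = a / (1 - r).
  = 5/3 / (1 - 3/5)
  = 5/3 / (2/5)
  = 25/6.

25/6


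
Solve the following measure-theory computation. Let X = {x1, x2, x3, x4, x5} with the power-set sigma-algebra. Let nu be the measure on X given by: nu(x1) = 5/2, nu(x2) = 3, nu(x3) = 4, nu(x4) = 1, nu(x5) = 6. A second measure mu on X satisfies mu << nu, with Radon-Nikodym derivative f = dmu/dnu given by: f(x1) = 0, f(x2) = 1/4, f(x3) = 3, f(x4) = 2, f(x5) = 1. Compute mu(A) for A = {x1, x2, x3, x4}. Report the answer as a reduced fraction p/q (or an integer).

By the defining property of the Radon-Nikodym derivative, for every measurable set A,
  mu(A) = integral_A f dnu.
Since nu is a discrete measure concentrated on the atoms of X, the integral over A reduces to the sum
  mu(A) = sum_{x in A} f(x) * nu({x}).
Computing each term:
  x1: f(x1) * nu(x1) = 0 * 5/2 = 0.
  x2: f(x2) * nu(x2) = 1/4 * 3 = 3/4.
  x3: f(x3) * nu(x3) = 3 * 4 = 12.
  x4: f(x4) * nu(x4) = 2 * 1 = 2.
Summing: mu(A) = 0 + 3/4 + 12 + 2 = 59/4.

59/4


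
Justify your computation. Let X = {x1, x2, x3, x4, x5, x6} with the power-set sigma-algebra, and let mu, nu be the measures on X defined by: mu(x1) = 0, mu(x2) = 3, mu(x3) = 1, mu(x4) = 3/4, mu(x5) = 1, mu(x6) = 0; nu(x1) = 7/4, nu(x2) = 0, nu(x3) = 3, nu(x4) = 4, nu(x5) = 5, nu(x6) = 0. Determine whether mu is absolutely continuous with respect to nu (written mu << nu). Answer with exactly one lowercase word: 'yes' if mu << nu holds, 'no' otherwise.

mu << nu means: every nu-null measurable set is also mu-null; equivalently, for every atom x, if nu({x}) = 0 then mu({x}) = 0.
Checking each atom:
  x1: nu = 7/4 > 0 -> no constraint.
  x2: nu = 0, mu = 3 > 0 -> violates mu << nu.
  x3: nu = 3 > 0 -> no constraint.
  x4: nu = 4 > 0 -> no constraint.
  x5: nu = 5 > 0 -> no constraint.
  x6: nu = 0, mu = 0 -> consistent with mu << nu.
The atom(s) x2 violate the condition (nu = 0 but mu > 0). Therefore mu is NOT absolutely continuous w.r.t. nu.

no


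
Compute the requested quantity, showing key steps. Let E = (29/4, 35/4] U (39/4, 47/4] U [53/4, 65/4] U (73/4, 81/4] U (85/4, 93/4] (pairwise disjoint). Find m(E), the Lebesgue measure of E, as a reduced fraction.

For pairwise disjoint intervals, m(union_i I_i) = sum_i m(I_i),
and m is invariant under swapping open/closed endpoints (single points have measure 0).
So m(E) = sum_i (b_i - a_i).
  I_1 has length 35/4 - 29/4 = 3/2.
  I_2 has length 47/4 - 39/4 = 2.
  I_3 has length 65/4 - 53/4 = 3.
  I_4 has length 81/4 - 73/4 = 2.
  I_5 has length 93/4 - 85/4 = 2.
Summing:
  m(E) = 3/2 + 2 + 3 + 2 + 2 = 21/2.

21/2


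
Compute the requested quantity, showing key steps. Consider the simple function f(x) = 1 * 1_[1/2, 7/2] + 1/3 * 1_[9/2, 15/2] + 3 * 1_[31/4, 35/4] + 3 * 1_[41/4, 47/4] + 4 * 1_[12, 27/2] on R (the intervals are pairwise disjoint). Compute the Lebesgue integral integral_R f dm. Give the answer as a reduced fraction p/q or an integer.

For a simple function f = sum_i c_i * 1_{A_i} with disjoint A_i,
  integral f dm = sum_i c_i * m(A_i).
Lengths of the A_i:
  m(A_1) = 7/2 - 1/2 = 3.
  m(A_2) = 15/2 - 9/2 = 3.
  m(A_3) = 35/4 - 31/4 = 1.
  m(A_4) = 47/4 - 41/4 = 3/2.
  m(A_5) = 27/2 - 12 = 3/2.
Contributions c_i * m(A_i):
  (1) * (3) = 3.
  (1/3) * (3) = 1.
  (3) * (1) = 3.
  (3) * (3/2) = 9/2.
  (4) * (3/2) = 6.
Total: 3 + 1 + 3 + 9/2 + 6 = 35/2.

35/2


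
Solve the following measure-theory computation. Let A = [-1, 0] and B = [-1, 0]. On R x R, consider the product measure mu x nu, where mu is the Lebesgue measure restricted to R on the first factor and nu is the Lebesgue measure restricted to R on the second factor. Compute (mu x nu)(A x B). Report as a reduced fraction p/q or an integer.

For a measurable rectangle A x B, the product measure satisfies
  (mu x nu)(A x B) = mu(A) * nu(B).
  mu(A) = 1.
  nu(B) = 1.
  (mu x nu)(A x B) = 1 * 1 = 1.

1
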